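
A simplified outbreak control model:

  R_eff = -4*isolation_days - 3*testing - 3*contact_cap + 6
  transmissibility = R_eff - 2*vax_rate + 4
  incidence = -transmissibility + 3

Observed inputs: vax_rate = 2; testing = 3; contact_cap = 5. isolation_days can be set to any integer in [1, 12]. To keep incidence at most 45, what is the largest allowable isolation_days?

isolation_days = 6

Substituting into the R_eff equation gives R_eff = -4*isolation_days - 18.
transmissibility becomes -4*isolation_days - 18.
This gives incidence = 4*isolation_days + 21.
Require 4*isolation_days + 21 ≤ 45, so isolation_days ≤ 6.
The largest integer in [1, 12] satisfying this is 6.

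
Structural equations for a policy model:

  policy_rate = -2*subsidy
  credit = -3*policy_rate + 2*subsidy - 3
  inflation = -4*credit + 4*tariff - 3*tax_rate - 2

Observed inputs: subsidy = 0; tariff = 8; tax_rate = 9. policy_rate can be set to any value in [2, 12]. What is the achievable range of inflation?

39 to 159

Intervening on policy_rate fixes its value directly, overriding its dependence on subsidy.
Substituting into the credit equation gives credit = -3*policy_rate - 3.
inflation becomes 12*policy_rate + 15.
Linear in policy_rate, so extremes are at the endpoints: policy_rate = 2 gives inflation = 39; policy_rate = 12 gives inflation = 159.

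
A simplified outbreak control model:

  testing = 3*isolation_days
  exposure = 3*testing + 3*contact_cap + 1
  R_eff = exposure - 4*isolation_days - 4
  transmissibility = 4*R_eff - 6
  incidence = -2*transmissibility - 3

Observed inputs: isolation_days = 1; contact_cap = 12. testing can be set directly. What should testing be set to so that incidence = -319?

testing = 4

Intervening on testing fixes its value directly, overriding its dependence on isolation_days.
Substituting into the exposure equation gives exposure = 3*testing + 37.
This gives R_eff = 3*testing + 29.
Substituting into the transmissibility equation gives transmissibility = 12*testing + 110.
Substituting into the incidence equation gives incidence = -24*testing - 223.
Solve -24*testing - 223 = -319: testing = (-319 + 223) / -24 = 4.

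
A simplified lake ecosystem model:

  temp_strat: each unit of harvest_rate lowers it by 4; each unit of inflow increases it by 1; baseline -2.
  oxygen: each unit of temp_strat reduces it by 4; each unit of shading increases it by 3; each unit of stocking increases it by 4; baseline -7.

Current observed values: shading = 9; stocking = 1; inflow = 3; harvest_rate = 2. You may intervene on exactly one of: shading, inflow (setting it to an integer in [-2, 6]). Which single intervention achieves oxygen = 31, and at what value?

Intervening on shading: with other inputs at their observed values, oxygen = 3*shading + 25. Solving for 31 gives shading = 2, within [-2, 6].
Intervening on inflow: oxygen = -4*inflow + 64. Reaching 31 requires inflow = 33/4, not an integer.

set shading = 2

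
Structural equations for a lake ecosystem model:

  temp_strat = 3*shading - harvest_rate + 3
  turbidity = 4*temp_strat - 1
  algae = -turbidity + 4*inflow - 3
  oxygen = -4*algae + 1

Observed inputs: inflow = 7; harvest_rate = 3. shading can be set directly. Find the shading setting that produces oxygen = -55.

Substituting into the temp_strat equation gives temp_strat = 3*shading.
Substituting into the turbidity equation gives turbidity = 12*shading - 1.
Substituting into the algae equation gives algae = -12*shading + 26.
oxygen becomes 48*shading - 103.
Solve 48*shading - 103 = -55: shading = (-55 + 103) / 48 = 1.

shading = 1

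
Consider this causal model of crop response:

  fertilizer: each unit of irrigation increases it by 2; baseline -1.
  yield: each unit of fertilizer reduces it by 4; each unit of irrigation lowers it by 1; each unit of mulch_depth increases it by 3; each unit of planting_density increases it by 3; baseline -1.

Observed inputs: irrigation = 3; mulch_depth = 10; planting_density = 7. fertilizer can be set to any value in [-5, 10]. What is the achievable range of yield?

Intervening on fertilizer fixes its value directly, overriding its dependence on irrigation.
Substituting into the yield equation gives yield = -4*fertilizer + 47.
Linear in fertilizer, so extremes are at the endpoints: fertilizer = -5 gives yield = 67; fertilizer = 10 gives yield = 7.

7 to 67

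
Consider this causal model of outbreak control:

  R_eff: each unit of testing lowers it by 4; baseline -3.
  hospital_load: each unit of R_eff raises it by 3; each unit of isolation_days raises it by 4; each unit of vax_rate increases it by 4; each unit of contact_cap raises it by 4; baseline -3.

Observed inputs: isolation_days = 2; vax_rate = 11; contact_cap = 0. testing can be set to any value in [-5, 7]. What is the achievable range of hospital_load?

Substituting into the hospital_load equation gives hospital_load = -12*testing + 40.
Linear in testing, so extremes are at the endpoints: testing = -5 gives hospital_load = 100; testing = 7 gives hospital_load = -44.

-44 to 100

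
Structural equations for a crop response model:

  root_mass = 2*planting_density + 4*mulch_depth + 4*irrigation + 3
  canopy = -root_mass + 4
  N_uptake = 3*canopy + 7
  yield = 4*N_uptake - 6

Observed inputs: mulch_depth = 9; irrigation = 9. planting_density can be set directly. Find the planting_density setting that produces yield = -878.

planting_density = 2

Substituting into the root_mass equation gives root_mass = 2*planting_density + 75.
Substituting into the canopy equation gives canopy = -2*planting_density - 71.
Substituting into the N_uptake equation gives N_uptake = -6*planting_density - 206.
yield becomes -24*planting_density - 830.
Solve -24*planting_density - 830 = -878: planting_density = (-878 + 830) / -24 = 2.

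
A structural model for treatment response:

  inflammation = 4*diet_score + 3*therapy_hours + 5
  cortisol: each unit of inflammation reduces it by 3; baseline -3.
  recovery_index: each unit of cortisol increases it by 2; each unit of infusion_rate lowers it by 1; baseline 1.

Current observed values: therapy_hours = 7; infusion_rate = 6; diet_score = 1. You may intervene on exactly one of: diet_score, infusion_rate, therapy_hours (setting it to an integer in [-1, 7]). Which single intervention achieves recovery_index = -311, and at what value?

Intervening on diet_score: with other inputs at their observed values, recovery_index = -24*diet_score - 167. Solving for -311 gives diet_score = 6, within [-1, 7].
Intervening on infusion_rate: recovery_index = -infusion_rate - 185. Reaching -311 requires infusion_rate = 126, outside [-1, 7].
Intervening on therapy_hours: recovery_index = -18*therapy_hours - 65. Reaching -311 requires therapy_hours = 41/3, not an integer.

set diet_score = 6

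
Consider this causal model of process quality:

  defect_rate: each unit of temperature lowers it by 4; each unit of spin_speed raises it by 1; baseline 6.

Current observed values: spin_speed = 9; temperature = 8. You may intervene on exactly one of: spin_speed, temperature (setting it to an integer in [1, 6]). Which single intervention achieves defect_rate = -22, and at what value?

set spin_speed = 4

Intervening on spin_speed: with other inputs at their observed values, defect_rate = spin_speed - 26. Solving for -22 gives spin_speed = 4, within [1, 6].
Intervening on temperature: defect_rate = -4*temperature + 15. Reaching -22 requires temperature = 37/4, not an integer.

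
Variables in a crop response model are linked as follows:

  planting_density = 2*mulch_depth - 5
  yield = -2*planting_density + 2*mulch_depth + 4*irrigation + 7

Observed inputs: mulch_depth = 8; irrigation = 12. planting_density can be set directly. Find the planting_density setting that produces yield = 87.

planting_density = -8

Intervening on planting_density fixes its value directly, overriding its dependence on mulch_depth.
Substituting into the yield equation gives yield = -2*planting_density + 71.
Solve -2*planting_density + 71 = 87: planting_density = (87 - 71) / -2 = -8.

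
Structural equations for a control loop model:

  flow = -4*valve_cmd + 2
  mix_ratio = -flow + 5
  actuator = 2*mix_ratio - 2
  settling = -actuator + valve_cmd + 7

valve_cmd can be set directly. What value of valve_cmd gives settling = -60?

valve_cmd = 9

Substituting into the mix_ratio equation gives mix_ratio = 4*valve_cmd + 3.
So actuator = 8*valve_cmd + 4.
settling becomes -7*valve_cmd + 3.
Solve -7*valve_cmd + 3 = -60: valve_cmd = (-60 - 3) / -7 = 9.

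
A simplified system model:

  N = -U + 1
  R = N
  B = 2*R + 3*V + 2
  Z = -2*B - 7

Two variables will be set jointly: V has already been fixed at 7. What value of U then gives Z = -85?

With V held at 7:
Substituting into the R equation gives R = -U + 1.
Substituting into the B equation gives B = -2*U + 25.
Z becomes 4*U - 57.
Solve 4*U - 57 = -85: U = (-85 + 57) / 4 = -7.

U = -7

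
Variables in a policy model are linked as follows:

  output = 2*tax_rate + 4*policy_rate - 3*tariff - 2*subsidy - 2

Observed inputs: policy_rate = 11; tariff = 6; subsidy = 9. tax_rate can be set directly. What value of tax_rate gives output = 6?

tax_rate = 0

Substituting into the output equation gives output = 2*tax_rate + 6.
Solve 2*tax_rate + 6 = 6: tax_rate = (6 - 6) / 2 = 0.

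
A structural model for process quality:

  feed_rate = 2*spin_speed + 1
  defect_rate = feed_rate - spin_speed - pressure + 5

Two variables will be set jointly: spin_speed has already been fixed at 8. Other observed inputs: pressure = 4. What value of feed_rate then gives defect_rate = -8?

feed_rate = -1

With spin_speed held at 8:
Intervening on feed_rate fixes its value directly, overriding its dependence on spin_speed.
Substituting into the defect_rate equation gives defect_rate = feed_rate - 7.
Solve feed_rate - 7 = -8: feed_rate = (-8 + 7) / 1 = -1.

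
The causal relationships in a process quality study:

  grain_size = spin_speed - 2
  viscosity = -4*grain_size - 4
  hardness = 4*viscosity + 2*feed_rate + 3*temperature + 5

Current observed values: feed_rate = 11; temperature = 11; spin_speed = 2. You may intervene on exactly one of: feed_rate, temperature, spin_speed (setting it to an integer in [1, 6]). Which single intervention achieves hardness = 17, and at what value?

set temperature = 2

Intervening on feed_rate: hardness = 2*feed_rate + 22. Reaching 17 requires feed_rate = -5/2, not an integer.
Intervening on temperature: with other inputs at their observed values, hardness = 3*temperature + 11. Solving for 17 gives temperature = 2, within [1, 6].
Intervening on spin_speed: hardness = -16*spin_speed + 76. Reaching 17 requires spin_speed = 59/16, not an integer.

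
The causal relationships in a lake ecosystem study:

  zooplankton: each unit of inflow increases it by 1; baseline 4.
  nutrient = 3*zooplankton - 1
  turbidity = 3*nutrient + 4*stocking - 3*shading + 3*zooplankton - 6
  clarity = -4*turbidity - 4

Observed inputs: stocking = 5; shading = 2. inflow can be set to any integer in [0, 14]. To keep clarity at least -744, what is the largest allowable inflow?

inflow = 11

Substituting into the nutrient equation gives nutrient = 3*inflow + 11.
Substituting into the turbidity equation gives turbidity = 12*inflow + 53.
This gives clarity = -48*inflow - 216.
Require -48*inflow - 216 ≥ -744, so inflow ≤ 11.
The largest integer in [0, 14] satisfying this is 11.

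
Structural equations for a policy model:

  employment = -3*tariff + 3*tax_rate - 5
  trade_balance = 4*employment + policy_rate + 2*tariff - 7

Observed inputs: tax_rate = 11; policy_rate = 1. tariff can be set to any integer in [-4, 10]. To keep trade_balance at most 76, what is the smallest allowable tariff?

tariff = 3

Substituting into the employment equation gives employment = -3*tariff + 28.
Substituting into the trade_balance equation gives trade_balance = -10*tariff + 106.
Require -10*tariff + 106 ≤ 76, so tariff ≥ 3.
The smallest integer in [-4, 10] satisfying this is 3.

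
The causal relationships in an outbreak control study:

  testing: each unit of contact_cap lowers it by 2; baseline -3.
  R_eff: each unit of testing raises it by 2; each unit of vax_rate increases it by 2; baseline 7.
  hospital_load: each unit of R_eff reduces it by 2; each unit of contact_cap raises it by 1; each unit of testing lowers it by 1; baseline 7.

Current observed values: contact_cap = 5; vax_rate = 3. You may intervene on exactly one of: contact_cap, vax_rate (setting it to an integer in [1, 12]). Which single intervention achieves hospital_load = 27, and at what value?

set vax_rate = 9

Intervening on contact_cap: hospital_load = 11*contact_cap - 4. Reaching 27 requires contact_cap = 31/11, not an integer.
Intervening on vax_rate: with other inputs at their observed values, hospital_load = -4*vax_rate + 63. Solving for 27 gives vax_rate = 9, within [1, 12].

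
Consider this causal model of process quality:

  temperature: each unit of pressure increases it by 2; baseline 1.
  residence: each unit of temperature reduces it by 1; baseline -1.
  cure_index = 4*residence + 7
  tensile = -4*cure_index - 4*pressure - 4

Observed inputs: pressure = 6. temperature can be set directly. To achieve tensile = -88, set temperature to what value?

temperature = -3

Intervening on temperature fixes its value directly, overriding its dependence on pressure.
Substituting into the cure_index equation gives cure_index = -4*temperature + 3.
Substituting into the tensile equation gives tensile = 16*temperature - 40.
Solve 16*temperature - 40 = -88: temperature = (-88 + 40) / 16 = -3.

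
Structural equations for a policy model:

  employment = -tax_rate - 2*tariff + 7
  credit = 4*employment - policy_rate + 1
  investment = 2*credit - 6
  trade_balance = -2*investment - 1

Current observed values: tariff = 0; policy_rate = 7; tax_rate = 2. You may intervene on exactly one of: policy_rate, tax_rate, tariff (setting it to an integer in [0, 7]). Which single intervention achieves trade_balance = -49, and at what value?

Intervening on policy_rate: with other inputs at their observed values, trade_balance = 4*policy_rate - 73. Solving for -49 gives policy_rate = 6, within [0, 7].
Intervening on tax_rate: trade_balance = 16*tax_rate - 77. Reaching -49 requires tax_rate = 7/4, not an integer.
Intervening on tariff: trade_balance = 32*tariff - 45. Reaching -49 requires tariff = -1/8, not an integer.

set policy_rate = 6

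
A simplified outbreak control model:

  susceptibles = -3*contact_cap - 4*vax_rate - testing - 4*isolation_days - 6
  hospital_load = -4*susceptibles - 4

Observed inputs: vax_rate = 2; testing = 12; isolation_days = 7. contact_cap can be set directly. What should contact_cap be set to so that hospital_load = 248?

Substituting into the susceptibles equation gives susceptibles = -3*contact_cap - 54.
This gives hospital_load = 12*contact_cap + 212.
Solve 12*contact_cap + 212 = 248: contact_cap = (248 - 212) / 12 = 3.

contact_cap = 3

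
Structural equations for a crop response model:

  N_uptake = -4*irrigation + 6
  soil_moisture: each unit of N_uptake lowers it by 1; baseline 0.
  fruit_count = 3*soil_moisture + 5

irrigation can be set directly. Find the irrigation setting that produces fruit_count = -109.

Substituting into the soil_moisture equation gives soil_moisture = 4*irrigation - 6.
fruit_count becomes 12*irrigation - 13.
Solve 12*irrigation - 13 = -109: irrigation = (-109 + 13) / 12 = -8.

irrigation = -8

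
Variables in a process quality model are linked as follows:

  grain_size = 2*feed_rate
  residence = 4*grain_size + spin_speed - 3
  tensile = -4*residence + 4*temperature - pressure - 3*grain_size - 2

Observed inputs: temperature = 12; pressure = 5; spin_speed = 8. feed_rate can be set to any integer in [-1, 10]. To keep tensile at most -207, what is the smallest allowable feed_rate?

Substituting into the residence equation gives residence = 8*feed_rate + 5.
Substituting into the tensile equation gives tensile = -38*feed_rate + 21.
Require -38*feed_rate + 21 ≤ -207, so feed_rate ≥ 6.
The smallest integer in [-1, 10] satisfying this is 6.

feed_rate = 6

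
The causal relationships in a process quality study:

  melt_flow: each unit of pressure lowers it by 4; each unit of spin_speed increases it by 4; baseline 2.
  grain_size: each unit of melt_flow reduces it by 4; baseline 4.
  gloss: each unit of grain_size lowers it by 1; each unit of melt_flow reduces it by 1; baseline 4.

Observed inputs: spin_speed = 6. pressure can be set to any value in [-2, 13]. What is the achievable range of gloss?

-78 to 102

Substituting into the melt_flow equation gives melt_flow = -4*pressure + 26.
This gives grain_size = 16*pressure - 100.
Substituting into the gloss equation gives gloss = -12*pressure + 78.
Linear in pressure, so extremes are at the endpoints: pressure = -2 gives gloss = 102; pressure = 13 gives gloss = -78.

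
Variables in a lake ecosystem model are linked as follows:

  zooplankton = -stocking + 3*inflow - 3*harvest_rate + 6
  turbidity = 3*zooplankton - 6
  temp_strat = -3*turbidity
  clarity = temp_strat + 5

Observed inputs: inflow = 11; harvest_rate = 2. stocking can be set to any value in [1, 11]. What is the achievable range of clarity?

-265 to -175

Substituting into the zooplankton equation gives zooplankton = -stocking + 33.
turbidity becomes -3*stocking + 93.
This gives temp_strat = 9*stocking - 279.
This gives clarity = 9*stocking - 274.
Linear in stocking, so extremes are at the endpoints: stocking = 1 gives clarity = -265; stocking = 11 gives clarity = -175.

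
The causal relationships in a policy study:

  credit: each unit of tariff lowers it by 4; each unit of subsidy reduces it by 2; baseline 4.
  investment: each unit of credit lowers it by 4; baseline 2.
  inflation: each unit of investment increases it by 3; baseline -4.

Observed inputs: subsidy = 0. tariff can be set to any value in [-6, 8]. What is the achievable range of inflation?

-334 to 338

Substituting into the credit equation gives credit = -4*tariff + 4.
This gives investment = 16*tariff - 14.
This gives inflation = 48*tariff - 46.
Linear in tariff, so extremes are at the endpoints: tariff = -6 gives inflation = -334; tariff = 8 gives inflation = 338.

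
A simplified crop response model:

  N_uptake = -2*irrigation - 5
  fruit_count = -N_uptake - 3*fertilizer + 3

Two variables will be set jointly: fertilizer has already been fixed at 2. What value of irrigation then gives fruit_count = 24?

irrigation = 11

With fertilizer held at 2:
Substituting into the fruit_count equation gives fruit_count = 2*irrigation + 2.
Solve 2*irrigation + 2 = 24: irrigation = (24 - 2) / 2 = 11.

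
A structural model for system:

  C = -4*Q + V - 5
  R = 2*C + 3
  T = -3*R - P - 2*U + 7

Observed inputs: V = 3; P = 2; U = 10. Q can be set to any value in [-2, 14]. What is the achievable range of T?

-60 to 324

Substituting into the C equation gives C = -4*Q - 2.
Substituting into the R equation gives R = -8*Q - 1.
T becomes 24*Q - 12.
Linear in Q, so extremes are at the endpoints: Q = -2 gives T = -60; Q = 14 gives T = 324.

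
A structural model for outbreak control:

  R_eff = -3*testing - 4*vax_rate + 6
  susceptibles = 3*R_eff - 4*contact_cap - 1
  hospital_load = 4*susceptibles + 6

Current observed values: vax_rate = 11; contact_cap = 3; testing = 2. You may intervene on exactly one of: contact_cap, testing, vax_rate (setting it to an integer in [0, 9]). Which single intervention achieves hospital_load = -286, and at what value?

set vax_rate = 5

Intervening on contact_cap: hospital_load = -16*contact_cap - 526. Reaching -286 requires contact_cap = -15, outside [0, 9].
Intervening on testing: hospital_load = -36*testing - 502. Reaching -286 requires testing = -6, outside [0, 9].
Intervening on vax_rate: with other inputs at their observed values, hospital_load = -48*vax_rate - 46. Solving for -286 gives vax_rate = 5, within [0, 9].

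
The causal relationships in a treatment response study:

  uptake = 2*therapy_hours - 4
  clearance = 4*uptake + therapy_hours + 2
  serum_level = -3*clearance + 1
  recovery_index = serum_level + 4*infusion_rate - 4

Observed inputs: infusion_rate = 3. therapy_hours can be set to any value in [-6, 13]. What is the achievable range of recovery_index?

Substituting into the clearance equation gives clearance = 9*therapy_hours - 14.
serum_level becomes -27*therapy_hours + 43.
recovery_index becomes -27*therapy_hours + 51.
Linear in therapy_hours, so extremes are at the endpoints: therapy_hours = -6 gives recovery_index = 213; therapy_hours = 13 gives recovery_index = -300.

-300 to 213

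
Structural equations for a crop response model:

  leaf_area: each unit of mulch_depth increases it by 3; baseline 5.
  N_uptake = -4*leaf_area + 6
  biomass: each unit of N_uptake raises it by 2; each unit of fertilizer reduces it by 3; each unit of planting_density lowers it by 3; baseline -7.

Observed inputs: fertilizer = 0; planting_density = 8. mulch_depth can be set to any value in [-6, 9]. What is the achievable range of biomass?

-275 to 85

Substituting into the N_uptake equation gives N_uptake = -12*mulch_depth - 14.
So biomass = -24*mulch_depth - 59.
Linear in mulch_depth, so extremes are at the endpoints: mulch_depth = -6 gives biomass = 85; mulch_depth = 9 gives biomass = -275.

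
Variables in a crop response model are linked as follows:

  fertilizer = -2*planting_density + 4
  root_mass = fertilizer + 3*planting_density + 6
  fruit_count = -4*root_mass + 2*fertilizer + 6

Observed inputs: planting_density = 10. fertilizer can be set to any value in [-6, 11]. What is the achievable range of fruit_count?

Intervening on fertilizer fixes its value directly, overriding its dependence on planting_density.
Substituting into the root_mass equation gives root_mass = fertilizer + 36.
Substituting into the fruit_count equation gives fruit_count = -2*fertilizer - 138.
Linear in fertilizer, so extremes are at the endpoints: fertilizer = -6 gives fruit_count = -126; fertilizer = 11 gives fruit_count = -160.

-160 to -126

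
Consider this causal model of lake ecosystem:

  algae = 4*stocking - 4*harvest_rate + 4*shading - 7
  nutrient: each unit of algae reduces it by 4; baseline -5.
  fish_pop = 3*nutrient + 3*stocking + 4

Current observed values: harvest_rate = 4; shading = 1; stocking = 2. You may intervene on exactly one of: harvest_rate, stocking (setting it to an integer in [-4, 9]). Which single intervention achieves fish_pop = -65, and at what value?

Intervening on harvest_rate: with other inputs at their observed values, fish_pop = 48*harvest_rate - 65. Solving for -65 gives harvest_rate = 0, within [-4, 9].
Intervening on stocking: fish_pop = -45*stocking + 217. Reaching -65 requires stocking = 94/15, not an integer.

set harvest_rate = 0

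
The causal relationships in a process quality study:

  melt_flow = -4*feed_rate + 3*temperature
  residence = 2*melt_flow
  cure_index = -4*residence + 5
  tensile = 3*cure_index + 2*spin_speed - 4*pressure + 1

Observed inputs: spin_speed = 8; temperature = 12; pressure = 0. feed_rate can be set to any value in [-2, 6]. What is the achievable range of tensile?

Substituting into the melt_flow equation gives melt_flow = -4*feed_rate + 36.
Substituting into the residence equation gives residence = -8*feed_rate + 72.
So cure_index = 32*feed_rate - 283.
So tensile = 96*feed_rate - 832.
Linear in feed_rate, so extremes are at the endpoints: feed_rate = -2 gives tensile = -1024; feed_rate = 6 gives tensile = -256.

-1024 to -256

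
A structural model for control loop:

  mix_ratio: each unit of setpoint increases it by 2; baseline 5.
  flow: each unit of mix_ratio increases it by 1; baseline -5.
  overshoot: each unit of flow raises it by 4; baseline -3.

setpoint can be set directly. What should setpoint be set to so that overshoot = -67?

setpoint = -8

Substituting into the flow equation gives flow = 2*setpoint.
This gives overshoot = 8*setpoint - 3.
Solve 8*setpoint - 3 = -67: setpoint = (-67 + 3) / 8 = -8.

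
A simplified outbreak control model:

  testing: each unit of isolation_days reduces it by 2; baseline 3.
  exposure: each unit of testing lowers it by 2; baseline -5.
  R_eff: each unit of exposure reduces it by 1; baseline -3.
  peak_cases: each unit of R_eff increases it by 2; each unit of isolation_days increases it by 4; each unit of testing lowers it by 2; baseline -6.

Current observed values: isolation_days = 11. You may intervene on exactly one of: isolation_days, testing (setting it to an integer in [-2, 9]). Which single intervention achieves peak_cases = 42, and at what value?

Intervening on isolation_days: the paths from isolation_days to peak_cases cancel (net effect zero), leaving peak_cases = 4; 42 is unreachable this way.
Intervening on testing: with other inputs at their observed values, peak_cases = 2*testing + 42. Solving for 42 gives testing = 0, within [-2, 9].

set testing = 0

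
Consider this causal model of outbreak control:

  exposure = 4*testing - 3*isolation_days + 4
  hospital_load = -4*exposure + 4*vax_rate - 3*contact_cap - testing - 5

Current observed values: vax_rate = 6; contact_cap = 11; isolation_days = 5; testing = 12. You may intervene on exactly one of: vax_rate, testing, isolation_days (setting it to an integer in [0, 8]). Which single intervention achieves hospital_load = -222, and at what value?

Intervening on vax_rate: hospital_load = 4*vax_rate - 198. Reaching -222 requires vax_rate = -6, outside [0, 8].
Intervening on testing: hospital_load = -17*testing + 30. Reaching -222 requires testing = 252/17, not an integer.
Intervening on isolation_days: with other inputs at their observed values, hospital_load = 12*isolation_days - 234. Solving for -222 gives isolation_days = 1, within [0, 8].

set isolation_days = 1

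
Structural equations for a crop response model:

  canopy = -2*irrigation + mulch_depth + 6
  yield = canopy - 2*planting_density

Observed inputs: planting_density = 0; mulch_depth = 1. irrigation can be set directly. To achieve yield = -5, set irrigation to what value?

Substituting into the canopy equation gives canopy = -2*irrigation + 7.
yield becomes -2*irrigation + 7.
Solve -2*irrigation + 7 = -5: irrigation = (-5 - 7) / -2 = 6.

irrigation = 6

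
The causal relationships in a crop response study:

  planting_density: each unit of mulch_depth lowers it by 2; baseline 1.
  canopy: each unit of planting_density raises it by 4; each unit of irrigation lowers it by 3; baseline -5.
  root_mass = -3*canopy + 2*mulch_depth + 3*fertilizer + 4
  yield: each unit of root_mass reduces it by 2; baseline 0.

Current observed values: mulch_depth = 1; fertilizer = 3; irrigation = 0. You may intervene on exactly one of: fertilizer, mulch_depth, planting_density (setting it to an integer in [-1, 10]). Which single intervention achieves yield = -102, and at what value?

Intervening on fertilizer: with other inputs at their observed values, yield = -6*fertilizer - 66. Solving for -102 gives fertilizer = 6, within [-1, 10].
Intervening on mulch_depth: yield = -52*mulch_depth - 32. Reaching -102 requires mulch_depth = 35/26, not an integer.
Intervening on planting_density: yield = 24*planting_density - 60. Reaching -102 requires planting_density = -7/4, not an integer.

set fertilizer = 6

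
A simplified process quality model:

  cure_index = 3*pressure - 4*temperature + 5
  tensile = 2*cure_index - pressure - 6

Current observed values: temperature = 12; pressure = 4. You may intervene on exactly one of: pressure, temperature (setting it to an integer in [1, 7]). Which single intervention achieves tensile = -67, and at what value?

Intervening on pressure: with other inputs at their observed values, tensile = 5*pressure - 92. Solving for -67 gives pressure = 5, within [1, 7].
Intervening on temperature: tensile = -8*temperature + 24. Reaching -67 requires temperature = 91/8, not an integer.

set pressure = 5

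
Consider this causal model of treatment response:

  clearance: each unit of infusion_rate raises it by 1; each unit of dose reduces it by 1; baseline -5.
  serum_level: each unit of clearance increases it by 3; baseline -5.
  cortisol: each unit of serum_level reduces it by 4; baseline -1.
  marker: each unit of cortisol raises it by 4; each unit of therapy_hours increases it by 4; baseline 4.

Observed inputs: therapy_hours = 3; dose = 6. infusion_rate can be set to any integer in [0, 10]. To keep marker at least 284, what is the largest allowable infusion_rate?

infusion_rate = 7

Substituting into the clearance equation gives clearance = infusion_rate - 11.
Substituting into the serum_level equation gives serum_level = 3*infusion_rate - 38.
So cortisol = -12*infusion_rate + 151.
This gives marker = -48*infusion_rate + 620.
Require -48*infusion_rate + 620 ≥ 284, so infusion_rate ≤ 7.
The largest integer in [0, 10] satisfying this is 7.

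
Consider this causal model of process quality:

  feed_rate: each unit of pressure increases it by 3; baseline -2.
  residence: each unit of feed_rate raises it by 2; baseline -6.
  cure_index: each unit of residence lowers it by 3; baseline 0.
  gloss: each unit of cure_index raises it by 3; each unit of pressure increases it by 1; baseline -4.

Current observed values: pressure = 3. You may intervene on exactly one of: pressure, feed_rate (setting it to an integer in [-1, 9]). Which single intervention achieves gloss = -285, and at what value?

Intervening on pressure: with other inputs at their observed values, gloss = -53*pressure + 86. Solving for -285 gives pressure = 7, within [-1, 9].
Intervening on feed_rate: gloss = -18*feed_rate + 53. Reaching -285 requires feed_rate = 169/9, not an integer.

set pressure = 7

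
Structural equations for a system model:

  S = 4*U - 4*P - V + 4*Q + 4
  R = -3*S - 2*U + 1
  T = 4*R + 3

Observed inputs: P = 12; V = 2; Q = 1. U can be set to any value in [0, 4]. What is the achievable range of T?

287 to 511

Substituting into the S equation gives S = 4*U - 42.
So R = -14*U + 127.
This gives T = -56*U + 511.
Linear in U, so extremes are at the endpoints: U = 0 gives T = 511; U = 4 gives T = 287.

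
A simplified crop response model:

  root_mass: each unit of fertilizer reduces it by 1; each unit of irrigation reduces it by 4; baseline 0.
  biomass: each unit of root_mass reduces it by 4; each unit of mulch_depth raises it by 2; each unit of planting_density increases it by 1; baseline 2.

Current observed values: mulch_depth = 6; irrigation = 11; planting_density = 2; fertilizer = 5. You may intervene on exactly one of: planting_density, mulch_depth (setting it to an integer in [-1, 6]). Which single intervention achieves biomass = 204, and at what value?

Intervening on planting_density: biomass = planting_density + 210. Reaching 204 requires planting_density = -6, outside [-1, 6].
Intervening on mulch_depth: with other inputs at their observed values, biomass = 2*mulch_depth + 200. Solving for 204 gives mulch_depth = 2, within [-1, 6].

set mulch_depth = 2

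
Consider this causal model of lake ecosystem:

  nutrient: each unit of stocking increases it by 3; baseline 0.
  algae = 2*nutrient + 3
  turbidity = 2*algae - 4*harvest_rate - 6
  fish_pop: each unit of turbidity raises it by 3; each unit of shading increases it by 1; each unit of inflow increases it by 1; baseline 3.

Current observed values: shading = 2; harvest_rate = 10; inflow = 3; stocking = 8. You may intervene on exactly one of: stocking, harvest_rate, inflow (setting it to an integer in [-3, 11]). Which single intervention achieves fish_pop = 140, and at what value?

set stocking = 7

Intervening on stocking: with other inputs at their observed values, fish_pop = 36*stocking - 112. Solving for 140 gives stocking = 7, within [-3, 11].
Intervening on harvest_rate: fish_pop = -12*harvest_rate + 296. Reaching 140 requires harvest_rate = 13, outside [-3, 11].
Intervening on inflow: fish_pop = inflow + 173. Reaching 140 requires inflow = -33, outside [-3, 11].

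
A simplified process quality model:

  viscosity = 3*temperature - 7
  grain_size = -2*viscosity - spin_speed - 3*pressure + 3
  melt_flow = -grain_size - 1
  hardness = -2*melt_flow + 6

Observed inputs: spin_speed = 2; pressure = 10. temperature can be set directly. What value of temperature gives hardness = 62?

Substituting into the grain_size equation gives grain_size = -6*temperature - 15.
This gives melt_flow = 6*temperature + 14.
So hardness = -12*temperature - 22.
Solve -12*temperature - 22 = 62: temperature = (62 + 22) / -12 = -7.

temperature = -7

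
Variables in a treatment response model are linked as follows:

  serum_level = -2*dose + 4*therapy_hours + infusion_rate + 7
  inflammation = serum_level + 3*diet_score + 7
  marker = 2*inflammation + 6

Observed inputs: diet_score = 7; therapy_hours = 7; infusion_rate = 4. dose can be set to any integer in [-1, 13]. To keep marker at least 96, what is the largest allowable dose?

dose = 11

Substituting into the serum_level equation gives serum_level = -2*dose + 39.
Substituting into the inflammation equation gives inflammation = -2*dose + 67.
Substituting into the marker equation gives marker = -4*dose + 140.
Require -4*dose + 140 ≥ 96, so dose ≤ 11.
The largest integer in [-1, 13] satisfying this is 11.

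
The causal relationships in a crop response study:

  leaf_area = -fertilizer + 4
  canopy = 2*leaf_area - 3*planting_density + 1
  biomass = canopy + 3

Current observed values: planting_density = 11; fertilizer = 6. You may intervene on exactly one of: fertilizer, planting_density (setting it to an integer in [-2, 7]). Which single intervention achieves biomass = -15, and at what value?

Intervening on fertilizer: biomass = -2*fertilizer - 21. Reaching -15 requires fertilizer = -3, outside [-2, 7].
Intervening on planting_density: with other inputs at their observed values, biomass = -3*planting_density. Solving for -15 gives planting_density = 5, within [-2, 7].

set planting_density = 5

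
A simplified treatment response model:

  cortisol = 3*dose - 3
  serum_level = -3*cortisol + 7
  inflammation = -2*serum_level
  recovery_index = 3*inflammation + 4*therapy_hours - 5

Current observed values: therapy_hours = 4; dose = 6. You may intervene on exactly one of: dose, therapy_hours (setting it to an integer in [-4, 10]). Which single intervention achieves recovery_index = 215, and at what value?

Intervening on dose: recovery_index = 54*dose - 85. Reaching 215 requires dose = 50/9, not an integer.
Intervening on therapy_hours: with other inputs at their observed values, recovery_index = 4*therapy_hours + 223. Solving for 215 gives therapy_hours = -2, within [-4, 10].

set therapy_hours = -2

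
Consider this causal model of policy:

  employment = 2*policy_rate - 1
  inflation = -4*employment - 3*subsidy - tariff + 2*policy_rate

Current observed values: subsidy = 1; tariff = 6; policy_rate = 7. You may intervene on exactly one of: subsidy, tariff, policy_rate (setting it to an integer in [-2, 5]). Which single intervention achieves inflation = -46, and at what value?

Intervening on subsidy: inflation = -3*subsidy - 44. Reaching -46 requires subsidy = 2/3, not an integer.
Intervening on tariff: with other inputs at their observed values, inflation = -tariff - 41. Solving for -46 gives tariff = 5, within [-2, 5].
Intervening on policy_rate: inflation = -6*policy_rate - 5. Reaching -46 requires policy_rate = 41/6, not an integer.

set tariff = 5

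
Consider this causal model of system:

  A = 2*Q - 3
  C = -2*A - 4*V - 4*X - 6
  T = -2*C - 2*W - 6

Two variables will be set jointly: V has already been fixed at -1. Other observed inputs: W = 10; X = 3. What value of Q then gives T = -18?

With V held at -1:
Substituting into the C equation gives C = -4*Q - 8.
Substituting into the T equation gives T = 8*Q - 10.
Solve 8*Q - 10 = -18: Q = (-18 + 10) / 8 = -1.

Q = -1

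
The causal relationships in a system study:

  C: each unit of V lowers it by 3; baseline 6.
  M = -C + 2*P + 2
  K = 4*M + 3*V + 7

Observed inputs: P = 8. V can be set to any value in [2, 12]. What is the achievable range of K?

85 to 235

Substituting into the M equation gives M = 3*V + 12.
This gives K = 15*V + 55.
Linear in V, so extremes are at the endpoints: V = 2 gives K = 85; V = 12 gives K = 235.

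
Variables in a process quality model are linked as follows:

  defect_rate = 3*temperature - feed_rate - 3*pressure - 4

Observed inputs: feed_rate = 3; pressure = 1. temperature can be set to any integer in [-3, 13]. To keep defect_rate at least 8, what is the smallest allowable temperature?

temperature = 6

Substituting into the defect_rate equation gives defect_rate = 3*temperature - 10.
Require 3*temperature - 10 ≥ 8, so temperature ≥ 6.
The smallest integer in [-3, 13] satisfying this is 6.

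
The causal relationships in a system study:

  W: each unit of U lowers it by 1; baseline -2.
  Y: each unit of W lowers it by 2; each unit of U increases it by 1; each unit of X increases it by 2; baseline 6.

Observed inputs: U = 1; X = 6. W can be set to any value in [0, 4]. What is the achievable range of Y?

11 to 19

Intervening on W fixes its value directly, overriding its dependence on U.
Substituting into the Y equation gives Y = -2*W + 19.
Linear in W, so extremes are at the endpoints: W = 0 gives Y = 19; W = 4 gives Y = 11.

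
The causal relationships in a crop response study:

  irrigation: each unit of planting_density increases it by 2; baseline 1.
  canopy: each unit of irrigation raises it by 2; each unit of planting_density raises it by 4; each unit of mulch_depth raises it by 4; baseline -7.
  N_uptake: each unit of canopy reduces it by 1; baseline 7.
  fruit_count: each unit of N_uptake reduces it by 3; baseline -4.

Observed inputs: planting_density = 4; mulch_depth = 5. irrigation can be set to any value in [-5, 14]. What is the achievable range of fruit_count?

32 to 146

Intervening on irrigation fixes its value directly, overriding its dependence on planting_density.
Substituting into the canopy equation gives canopy = 2*irrigation + 29.
This gives N_uptake = -2*irrigation - 22.
Substituting into the fruit_count equation gives fruit_count = 6*irrigation + 62.
Linear in irrigation, so extremes are at the endpoints: irrigation = -5 gives fruit_count = 32; irrigation = 14 gives fruit_count = 146.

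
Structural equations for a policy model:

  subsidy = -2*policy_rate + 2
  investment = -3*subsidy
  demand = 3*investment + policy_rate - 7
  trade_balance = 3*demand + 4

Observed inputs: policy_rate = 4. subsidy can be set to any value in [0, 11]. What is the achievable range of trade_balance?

-302 to -5

Intervening on subsidy fixes its value directly, overriding its dependence on policy_rate.
Substituting into the demand equation gives demand = -9*subsidy - 3.
Substituting into the trade_balance equation gives trade_balance = -27*subsidy - 5.
Linear in subsidy, so extremes are at the endpoints: subsidy = 0 gives trade_balance = -5; subsidy = 11 gives trade_balance = -302.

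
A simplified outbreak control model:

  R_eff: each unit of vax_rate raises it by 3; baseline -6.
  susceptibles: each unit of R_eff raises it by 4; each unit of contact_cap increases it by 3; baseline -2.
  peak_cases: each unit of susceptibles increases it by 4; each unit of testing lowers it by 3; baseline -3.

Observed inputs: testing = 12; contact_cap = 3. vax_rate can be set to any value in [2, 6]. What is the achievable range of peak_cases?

-11 to 181

Substituting into the susceptibles equation gives susceptibles = 12*vax_rate - 17.
peak_cases becomes 48*vax_rate - 107.
Linear in vax_rate, so extremes are at the endpoints: vax_rate = 2 gives peak_cases = -11; vax_rate = 6 gives peak_cases = 181.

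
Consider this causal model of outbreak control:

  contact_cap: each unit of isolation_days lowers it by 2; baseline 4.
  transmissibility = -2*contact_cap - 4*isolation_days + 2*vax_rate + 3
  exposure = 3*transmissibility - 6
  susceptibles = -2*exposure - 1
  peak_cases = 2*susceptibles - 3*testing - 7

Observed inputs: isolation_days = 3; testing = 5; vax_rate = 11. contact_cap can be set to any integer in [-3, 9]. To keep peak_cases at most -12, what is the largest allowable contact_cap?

Intervening on contact_cap fixes its value directly, overriding its dependence on isolation_days.
Substituting into the transmissibility equation gives transmissibility = -2*contact_cap + 13.
Substituting into the exposure equation gives exposure = -6*contact_cap + 33.
Substituting into the susceptibles equation gives susceptibles = 12*contact_cap - 67.
Substituting into the peak_cases equation gives peak_cases = 24*contact_cap - 156.
Require 24*contact_cap - 156 ≤ -12, so contact_cap ≤ 6.
The largest integer in [-3, 9] satisfying this is 6.

contact_cap = 6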